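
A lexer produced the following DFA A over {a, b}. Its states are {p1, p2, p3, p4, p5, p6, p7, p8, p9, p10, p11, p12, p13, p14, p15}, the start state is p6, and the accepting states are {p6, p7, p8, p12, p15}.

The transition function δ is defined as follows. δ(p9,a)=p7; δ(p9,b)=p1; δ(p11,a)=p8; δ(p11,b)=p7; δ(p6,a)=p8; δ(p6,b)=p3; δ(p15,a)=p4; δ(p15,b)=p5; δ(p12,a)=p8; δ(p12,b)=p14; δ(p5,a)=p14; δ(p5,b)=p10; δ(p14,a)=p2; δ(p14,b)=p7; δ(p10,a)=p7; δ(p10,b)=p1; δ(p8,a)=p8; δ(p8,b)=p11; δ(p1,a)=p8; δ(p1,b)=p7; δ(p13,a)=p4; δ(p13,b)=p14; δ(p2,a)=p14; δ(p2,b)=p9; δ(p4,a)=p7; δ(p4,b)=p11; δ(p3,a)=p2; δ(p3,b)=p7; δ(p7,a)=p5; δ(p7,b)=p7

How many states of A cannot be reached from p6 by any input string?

4

Starting at p6 and following transitions, the reachable set is {p1, p2, p3, p5, p6, p7, p8, p9, p10, p11, p14}. That leaves p4, p12, p13, p15 unreachable — 4 in total.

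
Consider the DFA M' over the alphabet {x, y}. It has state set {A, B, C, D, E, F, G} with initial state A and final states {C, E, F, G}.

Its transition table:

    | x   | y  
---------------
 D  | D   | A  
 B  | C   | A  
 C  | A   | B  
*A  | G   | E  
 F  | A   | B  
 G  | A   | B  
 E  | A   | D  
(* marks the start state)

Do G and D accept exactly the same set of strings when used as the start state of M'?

No

States {F} cannot be reached from the start state, so discard them.
Start with accepting vs non-accepting: {C,E,G} | {A,B,D}.
Split {A,B,D} by δ(·,x) → {A,B} and {D}.
Refine {C,E,G} on symbol y: members go to different blocks, giving {C,G} and {E}.
Split {A,B} by δ(·,y) → {A} and {B}.
The partition is now stable with 5 blocks: {C,G} | {A} | {D} | {E} | {B}.
G and D end up in different blocks, so they are distinguishable. For instance, the string 'ε' is accepted from only G.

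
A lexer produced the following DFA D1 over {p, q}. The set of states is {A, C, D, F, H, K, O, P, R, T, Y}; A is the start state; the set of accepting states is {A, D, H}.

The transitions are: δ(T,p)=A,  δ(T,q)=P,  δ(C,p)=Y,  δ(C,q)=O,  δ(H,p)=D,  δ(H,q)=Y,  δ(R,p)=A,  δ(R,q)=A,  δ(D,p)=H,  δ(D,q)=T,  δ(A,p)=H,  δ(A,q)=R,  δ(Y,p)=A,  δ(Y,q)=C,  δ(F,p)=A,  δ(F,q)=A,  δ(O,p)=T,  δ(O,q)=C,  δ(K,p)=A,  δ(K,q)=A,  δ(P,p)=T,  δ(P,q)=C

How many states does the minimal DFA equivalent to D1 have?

5

First remove the unreachable states {F,K}; 9 states remain.
Initial partition by acceptance: {A,D,H} | {C,O,P,R,T,Y}.
Split {C,O,P,R,T,Y} by δ(·,p) → {R,T,Y} and {C,O,P}.
Split {R,T,Y} by δ(·,q) → {T,Y} and {R}.
Split {A,D,H} by δ(·,q) → {D,H} and {A}.
Stable partition: {D,H} | {T,Y} | {C,O,P} | {R} | {A} — 5 equivalence classes.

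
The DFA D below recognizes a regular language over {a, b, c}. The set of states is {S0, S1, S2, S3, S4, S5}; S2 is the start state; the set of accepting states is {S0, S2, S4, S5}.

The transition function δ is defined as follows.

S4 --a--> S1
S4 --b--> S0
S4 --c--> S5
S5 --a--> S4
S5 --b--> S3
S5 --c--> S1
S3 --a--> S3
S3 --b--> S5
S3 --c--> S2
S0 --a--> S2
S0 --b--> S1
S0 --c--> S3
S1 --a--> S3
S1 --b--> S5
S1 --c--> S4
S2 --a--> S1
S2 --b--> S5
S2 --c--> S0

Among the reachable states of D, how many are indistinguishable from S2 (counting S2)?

All states are reachable from the start state.
Initial partition by acceptance: {S0,S2,S4,S5} | {S1,S3}.
On input a, block {S0,S2,S4,S5} splits into {S0,S5} and {S2,S4}.
No further refinement is possible. Final partition (3 blocks): {S0,S5} | {S1,S3} | {S2,S4}.
The equivalence class containing S2 is {S2,S4}, of size 2.

2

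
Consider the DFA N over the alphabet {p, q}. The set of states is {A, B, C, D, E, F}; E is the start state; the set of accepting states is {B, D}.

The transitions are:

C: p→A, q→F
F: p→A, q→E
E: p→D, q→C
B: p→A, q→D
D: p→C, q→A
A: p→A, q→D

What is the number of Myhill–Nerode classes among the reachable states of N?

First remove the unreachable states {B}; 5 states remain.
Initial partition by acceptance: {D} | {A,C,E,F}.
On input p, block {A,C,E,F} splits into {A,C,F} and {E}.
Split {A,C,F} by δ(·,q) → {A} and {C} and {F}.
Stable partition: {D} | {A} | {E} | {C} | {F} — 5 equivalence classes.

5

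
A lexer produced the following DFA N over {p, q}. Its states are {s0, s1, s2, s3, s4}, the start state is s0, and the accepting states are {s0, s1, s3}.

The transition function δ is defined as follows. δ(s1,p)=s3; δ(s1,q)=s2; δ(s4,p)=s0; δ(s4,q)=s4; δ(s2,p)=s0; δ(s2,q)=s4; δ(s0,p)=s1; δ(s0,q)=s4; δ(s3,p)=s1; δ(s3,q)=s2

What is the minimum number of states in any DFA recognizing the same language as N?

2

P0 = {s0,s1,s3} | {s2,s4}.
Stable partition: {s0,s1,s3} | {s2,s4} — 2 equivalence classes.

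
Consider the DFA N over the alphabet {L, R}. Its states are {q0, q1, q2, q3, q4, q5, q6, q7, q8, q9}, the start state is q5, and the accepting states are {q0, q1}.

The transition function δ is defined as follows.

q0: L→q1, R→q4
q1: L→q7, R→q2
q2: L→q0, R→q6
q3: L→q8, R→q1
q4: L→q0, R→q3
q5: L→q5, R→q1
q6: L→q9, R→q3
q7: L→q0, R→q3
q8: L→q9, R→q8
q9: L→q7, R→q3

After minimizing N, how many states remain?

9

Every state is reachable, so we keep all 10.
P0 = {q0,q1} | {q2,q3,q4,q5,q6,q7,q8,q9}.
Refine {q0,q1} on symbol L: members go to different blocks, giving {q0} and {q1}.
Split {q2,q3,q4,q5,q6,q7,q8,q9} by δ(·,L) → {q3,q5,q6,q8,q9} and {q2,q4,q7}.
On input L, block {q3,q5,q6,q8,q9} splits into {q3,q5,q6,q8} and {q9}.
On input L, block {q3,q5,q6,q8} splits into {q3,q5} and {q6,q8}.
Split {q3,q5} by δ(·,L) → {q3} and {q5}.
Refine {q2,q4,q7} on symbol R: members go to different blocks, giving {q4,q7} and {q2}.
On input R, block {q6,q8} splits into {q6} and {q8}.
Stable partition: {q0} | {q3} | {q1} | {q4,q7} | {q9} | {q6} | {q5} | {q2} | {q8} — 9 equivalence classes.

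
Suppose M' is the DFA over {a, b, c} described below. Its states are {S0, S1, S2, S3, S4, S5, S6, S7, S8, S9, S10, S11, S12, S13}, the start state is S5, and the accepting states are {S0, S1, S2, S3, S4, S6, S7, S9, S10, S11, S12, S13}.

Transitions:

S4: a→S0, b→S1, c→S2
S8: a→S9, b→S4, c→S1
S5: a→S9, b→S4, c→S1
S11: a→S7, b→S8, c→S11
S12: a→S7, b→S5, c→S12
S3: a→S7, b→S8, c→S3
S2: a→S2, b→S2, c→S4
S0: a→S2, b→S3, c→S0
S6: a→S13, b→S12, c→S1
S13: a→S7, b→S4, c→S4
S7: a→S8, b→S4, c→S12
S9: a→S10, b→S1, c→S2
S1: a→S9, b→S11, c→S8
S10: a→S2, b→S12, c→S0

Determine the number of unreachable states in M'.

2

Starting at S5 and following transitions, the reachable set is {S0, S1, S2, S3, S4, S5, S7, S8, S9, S10, S11, S12}. That leaves S6, S13 unreachable — 2 in total.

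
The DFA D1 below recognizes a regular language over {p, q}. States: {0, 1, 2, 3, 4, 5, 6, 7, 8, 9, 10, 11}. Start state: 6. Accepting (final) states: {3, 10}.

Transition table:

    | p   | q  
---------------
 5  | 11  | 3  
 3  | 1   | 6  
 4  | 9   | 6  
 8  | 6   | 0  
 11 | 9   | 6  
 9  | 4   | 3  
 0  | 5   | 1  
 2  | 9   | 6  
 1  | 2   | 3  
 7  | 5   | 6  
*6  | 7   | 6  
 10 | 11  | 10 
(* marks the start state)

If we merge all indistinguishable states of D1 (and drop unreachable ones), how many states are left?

States {0,8,10} cannot be reached from the start state, so discard them.
P0 = {3} | {1,2,4,5,6,7,9,11}.
Split {1,2,4,5,6,7,9,11} by δ(·,q) → {2,4,6,7,11} and {1,5,9}.
Split {2,4,6,7,11} by δ(·,p) → {2,4,7,11} and {6}.
Stable partition: {3} | {2,4,7,11} | {1,5,9} | {6} — 4 equivalence classes.

4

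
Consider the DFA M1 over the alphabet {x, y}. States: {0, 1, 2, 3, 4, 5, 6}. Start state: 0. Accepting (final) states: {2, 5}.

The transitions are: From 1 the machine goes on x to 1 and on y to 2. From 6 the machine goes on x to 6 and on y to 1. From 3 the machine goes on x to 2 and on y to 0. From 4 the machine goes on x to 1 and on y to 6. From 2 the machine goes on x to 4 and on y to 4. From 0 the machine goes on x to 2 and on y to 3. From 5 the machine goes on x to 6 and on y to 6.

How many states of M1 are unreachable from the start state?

BFS from 0 reaches {0, 1, 2, 3, 4, 6}; the 1 state(s) 5 are never visited.

1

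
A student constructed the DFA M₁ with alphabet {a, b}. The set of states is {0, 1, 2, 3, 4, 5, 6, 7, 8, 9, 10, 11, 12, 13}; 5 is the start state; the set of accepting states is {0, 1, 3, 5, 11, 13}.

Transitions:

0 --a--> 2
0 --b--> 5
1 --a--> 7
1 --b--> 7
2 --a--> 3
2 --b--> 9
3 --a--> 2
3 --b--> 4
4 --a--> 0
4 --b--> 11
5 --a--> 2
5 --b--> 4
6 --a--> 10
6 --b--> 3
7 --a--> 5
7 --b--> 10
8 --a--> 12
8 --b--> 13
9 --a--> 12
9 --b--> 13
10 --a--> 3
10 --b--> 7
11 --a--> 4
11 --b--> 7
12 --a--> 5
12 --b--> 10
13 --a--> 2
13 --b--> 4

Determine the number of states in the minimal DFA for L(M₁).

First remove the unreachable states {1,6,8}; 11 states remain.
Initial partition by acceptance: {0,3,5,11,13} | {2,4,7,9,10,12}.
On input b, block {0,3,5,11,13} splits into {3,5,11,13} and {0}.
Refine {2,4,7,9,10,12} on symbol a: members go to different blocks, giving {2,7,10,12} and {4} and {9}.
Refine {3,5,11,13} on symbol a: members go to different blocks, giving {3,5,13} and {11}.
On input b, block {2,7,10,12} splits into {7,10,12} and {2}.
Stable partition: {3,5,13} | {7,10,12} | {0} | {4} | {9} | {11} | {2} — 7 equivalence classes.

7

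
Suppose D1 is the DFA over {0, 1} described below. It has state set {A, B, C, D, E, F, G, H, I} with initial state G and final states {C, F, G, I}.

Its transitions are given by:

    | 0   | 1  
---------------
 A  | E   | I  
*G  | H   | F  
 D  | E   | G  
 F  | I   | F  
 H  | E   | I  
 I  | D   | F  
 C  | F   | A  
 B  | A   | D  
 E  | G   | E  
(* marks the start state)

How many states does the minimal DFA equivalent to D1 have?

First remove the unreachable states {A,B,C}; 6 states remain.
Start with accepting vs non-accepting: {F,G,I} | {D,E,H}.
Split {F,G,I} by δ(·,0) → {G,I} and {F}.
Split {D,E,H} by δ(·,0) → {D,H} and {E}.
Stable partition: {G,I} | {D,H} | {F} | {E} — 4 equivalence classes.

4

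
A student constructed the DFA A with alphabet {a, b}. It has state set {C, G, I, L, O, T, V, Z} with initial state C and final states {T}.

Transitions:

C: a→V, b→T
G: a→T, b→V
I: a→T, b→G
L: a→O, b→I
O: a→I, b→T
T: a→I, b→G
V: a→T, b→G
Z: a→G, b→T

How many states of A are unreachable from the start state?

3

Starting at C and following transitions, the reachable set is {C, G, I, T, V}. That leaves L, O, Z unreachable — 3 in total.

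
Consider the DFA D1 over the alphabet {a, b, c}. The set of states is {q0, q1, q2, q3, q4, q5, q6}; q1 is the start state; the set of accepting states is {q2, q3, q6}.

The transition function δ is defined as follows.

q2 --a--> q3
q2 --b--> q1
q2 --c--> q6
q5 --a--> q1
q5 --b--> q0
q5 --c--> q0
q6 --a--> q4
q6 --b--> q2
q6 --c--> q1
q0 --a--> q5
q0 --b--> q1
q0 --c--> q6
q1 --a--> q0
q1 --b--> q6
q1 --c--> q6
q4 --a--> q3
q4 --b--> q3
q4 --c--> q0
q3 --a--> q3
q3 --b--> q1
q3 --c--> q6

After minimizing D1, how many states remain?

Every state is reachable, so we keep all 7.
Start with accepting vs non-accepting: {q2,q3,q6} | {q0,q1,q4,q5}.
Split {q2,q3,q6} by δ(·,a) → {q2,q3} and {q6}.
Split {q0,q1,q4,q5} by δ(·,a) → {q0,q1,q5} and {q4}.
Refine {q0,q1,q5} on symbol b: members go to different blocks, giving {q0,q5} and {q1}.
On input a, block {q0,q5} splits into {q0} and {q5}.
No further refinement is possible. Final partition (6 blocks): {q2,q3} | {q0} | {q6} | {q4} | {q1} | {q5}.

6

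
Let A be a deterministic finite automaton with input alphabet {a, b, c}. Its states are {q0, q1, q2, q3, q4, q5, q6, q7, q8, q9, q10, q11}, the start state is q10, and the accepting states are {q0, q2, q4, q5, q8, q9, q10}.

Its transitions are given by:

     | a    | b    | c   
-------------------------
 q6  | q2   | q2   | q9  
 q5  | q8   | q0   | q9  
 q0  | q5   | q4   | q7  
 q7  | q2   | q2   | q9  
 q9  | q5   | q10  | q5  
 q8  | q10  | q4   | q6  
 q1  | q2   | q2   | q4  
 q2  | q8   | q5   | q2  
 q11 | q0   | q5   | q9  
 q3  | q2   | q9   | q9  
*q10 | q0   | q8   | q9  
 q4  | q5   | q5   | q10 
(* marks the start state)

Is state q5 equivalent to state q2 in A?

No

Reachable states from the start: {q0,q2,q4,q5,q6,q7,q8,q9,q10}. Unreachable: {q1,q3,q11} — drop them.
Initial partition by acceptance: {q0,q2,q4,q5,q8,q9,q10} | {q6,q7}.
Split {q0,q2,q4,q5,q8,q9,q10} by δ(·,c) → {q2,q4,q5,q9,q10} and {q0,q8}.
Refine {q2,q4,q5,q9,q10} on symbol a: members go to different blocks, giving {q2,q5,q10} and {q4,q9}.
Refine {q2,q5,q10} on symbol b: members go to different blocks, giving {q5,q10} and {q2}.
Stable partition: {q5,q10} | {q6,q7} | {q0,q8} | {q4,q9} | {q2} — 5 equivalence classes.
q5 and q2 end up in different blocks, so they are distinguishable. For instance, the string 'bc' is accepted from only q2.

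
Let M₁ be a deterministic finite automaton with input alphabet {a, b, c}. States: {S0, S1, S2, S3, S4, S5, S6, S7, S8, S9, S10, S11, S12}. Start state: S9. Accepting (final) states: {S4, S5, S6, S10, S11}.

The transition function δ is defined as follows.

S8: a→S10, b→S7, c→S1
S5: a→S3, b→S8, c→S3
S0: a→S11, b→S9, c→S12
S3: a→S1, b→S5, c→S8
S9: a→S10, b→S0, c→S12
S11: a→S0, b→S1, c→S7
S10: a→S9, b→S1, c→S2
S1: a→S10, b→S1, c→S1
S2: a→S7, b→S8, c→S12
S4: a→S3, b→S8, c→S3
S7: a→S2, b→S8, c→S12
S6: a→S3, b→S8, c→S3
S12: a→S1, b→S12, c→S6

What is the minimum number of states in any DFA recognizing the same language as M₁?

States {S4} cannot be reached from the start state, so discard them.
Initial partition by acceptance: {S5,S6,S10,S11} | {S0,S1,S2,S3,S7,S8,S9,S12}.
Refine {S0,S1,S2,S3,S7,S8,S9,S12} on symbol a: members go to different blocks, giving {S0,S1,S8,S9} and {S2,S3,S7,S12}.
Split {S5,S6,S10,S11} by δ(·,a) → {S5,S6} and {S10,S11}.
On input b, block {S0,S1,S8,S9} splits into {S0,S1,S9} and {S8}.
Split {S0,S1,S9} by δ(·,c) → {S0,S9} and {S1}.
Refine {S2,S3,S7,S12} on symbol a: members go to different blocks, giving {S2,S7} and {S3,S12}.
Split {S3,S12} by δ(·,b) → {S3} and {S12}.
Stable partition: {S5,S6} | {S0,S9} | {S2,S7} | {S10,S11} | {S8} | {S1} | {S3} | {S12} — 8 equivalence classes.

8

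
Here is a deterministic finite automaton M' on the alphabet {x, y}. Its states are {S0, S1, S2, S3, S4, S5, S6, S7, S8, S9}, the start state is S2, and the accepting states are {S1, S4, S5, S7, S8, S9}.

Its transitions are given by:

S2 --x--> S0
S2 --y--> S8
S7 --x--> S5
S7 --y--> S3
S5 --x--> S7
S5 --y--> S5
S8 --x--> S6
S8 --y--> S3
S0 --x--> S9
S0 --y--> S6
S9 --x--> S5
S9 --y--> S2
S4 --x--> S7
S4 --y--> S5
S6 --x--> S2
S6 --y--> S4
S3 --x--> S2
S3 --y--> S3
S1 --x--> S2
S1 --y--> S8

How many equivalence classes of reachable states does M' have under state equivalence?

8

Reachable states from the start: {S0,S2,S3,S4,S5,S6,S7,S8,S9}. Unreachable: {S1} — drop them.
Start with accepting vs non-accepting: {S4,S5,S7,S8,S9} | {S0,S2,S3,S6}.
Split {S4,S5,S7,S8,S9} by δ(·,x) → {S4,S5,S7,S9} and {S8}.
On input y, block {S4,S5,S7,S9} splits into {S4,S5} and {S7,S9}.
Split {S0,S2,S3,S6} by δ(·,x) → {S2,S3,S6} and {S0}.
Split {S2,S3,S6} by δ(·,x) → {S3,S6} and {S2}.
Split {S3,S6} by δ(·,y) → {S3} and {S6}.
Refine {S7,S9} on symbol y: members go to different blocks, giving {S7} and {S9}.
Stable partition: {S4,S5} | {S3} | {S8} | {S7} | {S0} | {S2} | {S6} | {S9} — 8 equivalence classes.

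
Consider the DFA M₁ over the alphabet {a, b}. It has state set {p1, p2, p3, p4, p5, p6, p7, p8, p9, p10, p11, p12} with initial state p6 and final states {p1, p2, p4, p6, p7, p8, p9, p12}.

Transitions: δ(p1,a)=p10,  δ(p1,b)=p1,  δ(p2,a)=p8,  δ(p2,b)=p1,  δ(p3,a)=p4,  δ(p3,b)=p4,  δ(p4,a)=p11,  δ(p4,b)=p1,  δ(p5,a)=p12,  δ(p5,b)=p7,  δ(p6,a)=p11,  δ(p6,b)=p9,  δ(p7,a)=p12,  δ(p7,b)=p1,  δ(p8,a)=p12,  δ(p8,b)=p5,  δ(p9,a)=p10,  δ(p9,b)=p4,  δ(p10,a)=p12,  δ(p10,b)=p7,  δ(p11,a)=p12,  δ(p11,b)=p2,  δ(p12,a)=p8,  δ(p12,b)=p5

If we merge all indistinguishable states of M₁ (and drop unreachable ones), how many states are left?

4

First remove the unreachable states {p3}; 11 states remain.
Initial partition by acceptance: {p1,p2,p4,p6,p7,p8,p9,p12} | {p5,p10,p11}.
On input a, block {p1,p2,p4,p6,p7,p8,p9,p12} splits into {p1,p4,p6,p9} and {p2,p7,p8,p12}.
Refine {p2,p7,p8,p12} on symbol b: members go to different blocks, giving {p2,p7} and {p8,p12}.
No further refinement is possible. Final partition (4 blocks): {p1,p4,p6,p9} | {p5,p10,p11} | {p2,p7} | {p8,p12}.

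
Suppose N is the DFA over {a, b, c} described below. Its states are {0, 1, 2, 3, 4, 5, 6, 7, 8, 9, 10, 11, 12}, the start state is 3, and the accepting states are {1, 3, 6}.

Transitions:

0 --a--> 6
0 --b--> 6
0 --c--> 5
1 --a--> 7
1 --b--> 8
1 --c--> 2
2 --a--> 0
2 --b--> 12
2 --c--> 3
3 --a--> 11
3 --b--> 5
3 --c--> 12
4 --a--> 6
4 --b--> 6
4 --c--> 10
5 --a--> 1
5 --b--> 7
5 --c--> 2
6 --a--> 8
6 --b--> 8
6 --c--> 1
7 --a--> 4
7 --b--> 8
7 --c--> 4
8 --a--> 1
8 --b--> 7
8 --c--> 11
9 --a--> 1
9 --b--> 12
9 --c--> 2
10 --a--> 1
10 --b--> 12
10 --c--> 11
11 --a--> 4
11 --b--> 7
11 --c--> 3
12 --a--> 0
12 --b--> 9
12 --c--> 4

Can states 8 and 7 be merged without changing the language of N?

All states are reachable from the start state.
Initial partition by acceptance: {1,3,6} | {0,2,4,5,7,8,9,10,11,12}.
On input c, block {1,3,6} splits into {1,3} and {6}.
On input a, block {0,2,4,5,7,8,9,10,11,12} splits into {2,7,11,12} and {5,8,9,10} and {0,4}.
On input b, block {2,7,11,12} splits into {2,11} and {7,12}.
Refine {1,3} on symbol a: members go to different blocks, giving {1} and {3}.
The partition is now stable with 7 blocks: {1} | {2,11} | {6} | {5,8,9,10} | {0,4} | {7,12} | {3}.
8 and 7 end up in different blocks, so they are distinguishable. For instance, the string 'a' is accepted from only 8.

No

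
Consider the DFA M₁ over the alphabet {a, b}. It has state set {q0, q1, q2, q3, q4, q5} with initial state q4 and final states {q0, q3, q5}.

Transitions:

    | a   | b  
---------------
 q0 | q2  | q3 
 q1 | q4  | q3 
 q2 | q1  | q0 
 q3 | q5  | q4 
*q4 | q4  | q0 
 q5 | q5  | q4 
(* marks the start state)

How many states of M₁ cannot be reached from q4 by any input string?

Exploring from q4, all states are eventually visited, so none are unreachable.

0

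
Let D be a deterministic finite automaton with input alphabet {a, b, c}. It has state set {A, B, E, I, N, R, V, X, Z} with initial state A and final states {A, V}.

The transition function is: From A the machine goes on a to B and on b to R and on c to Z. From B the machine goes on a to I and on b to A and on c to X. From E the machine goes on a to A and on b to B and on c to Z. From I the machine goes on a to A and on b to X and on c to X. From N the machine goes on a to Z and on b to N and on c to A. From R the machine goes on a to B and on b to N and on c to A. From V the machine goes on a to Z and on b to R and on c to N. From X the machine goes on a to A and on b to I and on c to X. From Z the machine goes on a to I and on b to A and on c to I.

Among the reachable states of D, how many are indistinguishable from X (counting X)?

2

States {E,V} cannot be reached from the start state, so discard them.
Initial partition by acceptance: {A} | {B,I,N,R,X,Z}.
Split {B,I,N,R,X,Z} by δ(·,a) → {B,N,R,Z} and {I,X}.
Refine {B,N,R,Z} on symbol a: members go to different blocks, giving {B,Z} and {N,R}.
The partition is now stable with 4 blocks: {A} | {B,Z} | {I,X} | {N,R}.
The equivalence class containing X is {I,X}, of size 2.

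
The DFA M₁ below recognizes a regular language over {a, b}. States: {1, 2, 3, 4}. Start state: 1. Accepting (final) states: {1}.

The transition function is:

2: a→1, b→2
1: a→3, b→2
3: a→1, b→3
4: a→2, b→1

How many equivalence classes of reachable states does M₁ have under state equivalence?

2

First remove the unreachable states {4}; 3 states remain.
Start with accepting vs non-accepting: {1} | {2,3}.
Stable partition: {1} | {2,3} — 2 equivalence classes.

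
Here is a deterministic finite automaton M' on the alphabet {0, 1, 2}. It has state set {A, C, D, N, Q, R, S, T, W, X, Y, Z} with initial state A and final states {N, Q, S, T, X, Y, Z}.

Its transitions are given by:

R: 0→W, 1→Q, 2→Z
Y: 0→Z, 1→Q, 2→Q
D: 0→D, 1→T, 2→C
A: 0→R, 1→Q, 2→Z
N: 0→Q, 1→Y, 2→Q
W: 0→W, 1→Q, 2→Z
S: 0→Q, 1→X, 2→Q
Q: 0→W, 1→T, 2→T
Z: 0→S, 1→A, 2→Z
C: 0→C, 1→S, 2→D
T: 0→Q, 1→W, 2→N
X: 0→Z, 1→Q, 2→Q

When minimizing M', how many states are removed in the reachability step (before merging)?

2

Starting at A and following transitions, the reachable set is {A, N, Q, R, S, T, W, X, Y, Z}. That leaves C, D unreachable — 2 in total.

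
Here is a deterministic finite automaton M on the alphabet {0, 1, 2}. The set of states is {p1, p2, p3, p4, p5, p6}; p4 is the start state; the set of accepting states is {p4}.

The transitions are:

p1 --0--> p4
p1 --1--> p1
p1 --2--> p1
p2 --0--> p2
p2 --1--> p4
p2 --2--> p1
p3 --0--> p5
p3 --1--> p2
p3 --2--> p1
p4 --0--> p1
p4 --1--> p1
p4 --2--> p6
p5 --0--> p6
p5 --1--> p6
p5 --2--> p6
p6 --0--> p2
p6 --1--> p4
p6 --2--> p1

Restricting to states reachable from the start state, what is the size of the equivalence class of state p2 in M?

2

Reachable states from the start: {p1,p2,p4,p6}. Unreachable: {p3,p5} — drop them.
P0 = {p4} | {p1,p2,p6}.
Refine {p1,p2,p6} on symbol 0: members go to different blocks, giving {p2,p6} and {p1}.
The partition is now stable with 3 blocks: {p4} | {p2,p6} | {p1}.
State p2 belongs to the block {p2,p6}, which has 2 states.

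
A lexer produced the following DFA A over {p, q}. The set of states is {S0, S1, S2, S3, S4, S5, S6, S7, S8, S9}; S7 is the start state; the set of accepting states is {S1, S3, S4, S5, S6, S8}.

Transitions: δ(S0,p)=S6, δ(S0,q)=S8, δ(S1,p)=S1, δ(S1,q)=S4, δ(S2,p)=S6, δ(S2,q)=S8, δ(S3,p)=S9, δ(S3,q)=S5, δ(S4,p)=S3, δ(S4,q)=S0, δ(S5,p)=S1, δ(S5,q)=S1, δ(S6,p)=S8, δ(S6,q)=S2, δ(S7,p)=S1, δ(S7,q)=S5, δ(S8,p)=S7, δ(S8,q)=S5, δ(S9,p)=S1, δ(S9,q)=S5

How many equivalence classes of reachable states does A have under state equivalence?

All states are reachable from the start state.
P0 = {S1,S3,S4,S5,S6,S8} | {S0,S2,S7,S9}.
On input p, block {S1,S3,S4,S5,S6,S8} splits into {S1,S4,S5,S6} and {S3,S8}.
On input p, block {S1,S4,S5,S6} splits into {S1,S5} and {S4,S6}.
On input q, block {S1,S5} splits into {S1} and {S5}.
Split {S0,S2,S7,S9} by δ(·,p) → {S0,S2} and {S7,S9}.
Stable partition: {S1} | {S0,S2} | {S3,S8} | {S4,S6} | {S5} | {S7,S9} — 6 equivalence classes.

6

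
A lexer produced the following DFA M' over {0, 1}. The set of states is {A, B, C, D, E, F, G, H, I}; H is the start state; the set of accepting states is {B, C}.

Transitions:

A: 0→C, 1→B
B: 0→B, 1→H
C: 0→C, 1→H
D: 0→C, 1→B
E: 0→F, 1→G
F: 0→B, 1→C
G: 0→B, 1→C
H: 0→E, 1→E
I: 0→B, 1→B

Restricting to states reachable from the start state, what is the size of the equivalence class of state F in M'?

2

States {A,D,I} cannot be reached from the start state, so discard them.
P0 = {B,C} | {E,F,G,H}.
Split {E,F,G,H} by δ(·,0) → {E,H} and {F,G}.
Split {E,H} by δ(·,0) → {E} and {H}.
The partition is now stable with 4 blocks: {B,C} | {E} | {F,G} | {H}.
The equivalence class containing F is {F,G}, of size 2.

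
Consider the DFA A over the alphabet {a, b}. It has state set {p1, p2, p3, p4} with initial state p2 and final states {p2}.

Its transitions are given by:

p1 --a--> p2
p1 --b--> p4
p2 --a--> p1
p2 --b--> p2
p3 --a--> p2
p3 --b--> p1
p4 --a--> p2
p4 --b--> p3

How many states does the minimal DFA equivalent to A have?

Every state is reachable, so we keep all 4.
Initial partition by acceptance: {p2} | {p1,p3,p4}.
No further refinement is possible. Final partition (2 blocks): {p2} | {p1,p3,p4}.

2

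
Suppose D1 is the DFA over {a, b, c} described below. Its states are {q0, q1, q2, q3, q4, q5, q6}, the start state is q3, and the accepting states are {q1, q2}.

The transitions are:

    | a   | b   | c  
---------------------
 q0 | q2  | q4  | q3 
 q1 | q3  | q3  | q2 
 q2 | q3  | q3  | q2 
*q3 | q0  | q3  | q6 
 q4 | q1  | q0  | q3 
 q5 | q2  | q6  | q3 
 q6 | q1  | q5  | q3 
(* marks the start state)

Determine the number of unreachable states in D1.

0

Every one of the 7 states is reachable from q3.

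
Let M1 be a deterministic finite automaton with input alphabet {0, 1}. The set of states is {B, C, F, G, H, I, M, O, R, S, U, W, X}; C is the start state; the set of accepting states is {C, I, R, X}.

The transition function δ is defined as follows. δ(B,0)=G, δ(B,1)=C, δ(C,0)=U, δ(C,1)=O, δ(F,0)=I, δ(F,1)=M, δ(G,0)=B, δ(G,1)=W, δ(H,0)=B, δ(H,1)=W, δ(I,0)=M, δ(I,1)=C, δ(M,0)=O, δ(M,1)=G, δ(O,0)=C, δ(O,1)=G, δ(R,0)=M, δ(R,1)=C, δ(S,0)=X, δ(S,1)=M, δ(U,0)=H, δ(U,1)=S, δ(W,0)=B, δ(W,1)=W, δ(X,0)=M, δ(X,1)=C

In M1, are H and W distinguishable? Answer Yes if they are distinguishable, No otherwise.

No

States {F,I,R} cannot be reached from the start state, so discard them.
P0 = {C,X} | {B,G,H,M,O,S,U,W}.
Refine {C,X} on symbol 1: members go to different blocks, giving {X} and {C}.
Refine {B,G,H,M,O,S,U,W} on symbol 0: members go to different blocks, giving {B,G,H,M,U,W} and {S} and {O}.
Split {B,G,H,M,U,W} by δ(·,0) → {B,G,H,U,W} and {M}.
Split {B,G,H,U,W} by δ(·,1) → {G,H,W} and {B} and {U}.
No further refinement is possible. Final partition (8 blocks): {X} | {G,H,W} | {C} | {S} | {O} | {M} | {B} | {U}.
H and W lie in the same block of the stable partition, so they are equivalent — no string distinguishes them.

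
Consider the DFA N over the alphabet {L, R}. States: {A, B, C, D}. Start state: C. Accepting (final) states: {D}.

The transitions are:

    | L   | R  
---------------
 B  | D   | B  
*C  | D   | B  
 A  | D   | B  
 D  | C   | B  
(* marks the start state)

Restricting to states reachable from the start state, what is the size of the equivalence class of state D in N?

1

States {A} cannot be reached from the start state, so discard them.
Start with accepting vs non-accepting: {D} | {B,C}.
The partition is now stable with 2 blocks: {D} | {B,C}.
The equivalence class containing D is {D}, of size 1.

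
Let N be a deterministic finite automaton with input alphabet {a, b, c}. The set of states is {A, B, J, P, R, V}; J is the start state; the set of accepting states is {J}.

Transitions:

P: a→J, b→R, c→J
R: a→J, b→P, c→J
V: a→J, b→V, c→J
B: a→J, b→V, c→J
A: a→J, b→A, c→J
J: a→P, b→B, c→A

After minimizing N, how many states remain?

2

All states are reachable from the start state.
P0 = {J} | {A,B,P,R,V}.
Stable partition: {J} | {A,B,P,R,V} — 2 equivalence classes.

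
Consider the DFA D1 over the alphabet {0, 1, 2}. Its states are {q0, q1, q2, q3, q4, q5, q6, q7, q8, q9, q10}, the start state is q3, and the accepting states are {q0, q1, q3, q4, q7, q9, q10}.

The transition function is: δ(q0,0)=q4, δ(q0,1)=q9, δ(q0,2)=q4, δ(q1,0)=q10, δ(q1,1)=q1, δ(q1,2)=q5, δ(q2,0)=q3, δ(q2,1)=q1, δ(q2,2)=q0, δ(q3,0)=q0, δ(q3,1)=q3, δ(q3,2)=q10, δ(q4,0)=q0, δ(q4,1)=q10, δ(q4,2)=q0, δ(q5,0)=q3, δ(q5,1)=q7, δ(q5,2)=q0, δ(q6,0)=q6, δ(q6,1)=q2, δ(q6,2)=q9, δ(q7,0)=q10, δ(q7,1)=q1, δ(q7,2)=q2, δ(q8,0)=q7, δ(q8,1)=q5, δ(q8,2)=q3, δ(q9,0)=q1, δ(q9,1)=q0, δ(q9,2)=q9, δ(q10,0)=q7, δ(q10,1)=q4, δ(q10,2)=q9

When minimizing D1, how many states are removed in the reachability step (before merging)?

2

BFS from q3 reaches {q0, q1, q2, q3, q4, q5, q7, q9, q10}; the 2 state(s) q6, q8 are never visited.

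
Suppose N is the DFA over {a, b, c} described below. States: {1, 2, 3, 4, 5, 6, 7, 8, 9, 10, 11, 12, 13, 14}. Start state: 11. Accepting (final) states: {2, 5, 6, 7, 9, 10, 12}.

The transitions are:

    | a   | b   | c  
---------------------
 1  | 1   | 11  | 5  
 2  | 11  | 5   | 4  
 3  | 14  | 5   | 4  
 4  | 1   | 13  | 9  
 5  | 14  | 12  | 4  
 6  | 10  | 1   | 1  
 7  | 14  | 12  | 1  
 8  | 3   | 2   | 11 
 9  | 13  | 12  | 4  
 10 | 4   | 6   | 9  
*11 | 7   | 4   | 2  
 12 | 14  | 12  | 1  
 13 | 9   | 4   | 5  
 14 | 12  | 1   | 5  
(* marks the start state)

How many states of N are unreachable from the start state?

4

BFS from 11 reaches {1, 2, 4, 5, 7, 9, 11, 12, 13, 14}; the 4 state(s) 3, 6, 8, 10 are never visited.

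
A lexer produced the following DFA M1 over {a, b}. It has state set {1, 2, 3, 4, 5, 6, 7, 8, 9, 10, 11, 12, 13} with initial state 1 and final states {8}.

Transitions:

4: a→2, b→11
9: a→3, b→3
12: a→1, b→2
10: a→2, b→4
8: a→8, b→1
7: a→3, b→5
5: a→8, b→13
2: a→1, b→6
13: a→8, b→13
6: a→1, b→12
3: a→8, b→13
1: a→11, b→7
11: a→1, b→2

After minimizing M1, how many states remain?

Reachable states from the start: {1,2,3,5,6,7,8,11,12,13}. Unreachable: {4,9,10} — drop them.
P0 = {8} | {1,2,3,5,6,7,11,12,13}.
Split {1,2,3,5,6,7,11,12,13} by δ(·,a) → {1,2,6,7,11,12} and {3,5,13}.
Refine {1,2,6,7,11,12} on symbol a: members go to different blocks, giving {1,2,6,11,12} and {7}.
Split {1,2,6,11,12} by δ(·,b) → {2,6,11,12} and {1}.
Stable partition: {8} | {2,6,11,12} | {3,5,13} | {7} | {1} — 5 equivalence classes.

5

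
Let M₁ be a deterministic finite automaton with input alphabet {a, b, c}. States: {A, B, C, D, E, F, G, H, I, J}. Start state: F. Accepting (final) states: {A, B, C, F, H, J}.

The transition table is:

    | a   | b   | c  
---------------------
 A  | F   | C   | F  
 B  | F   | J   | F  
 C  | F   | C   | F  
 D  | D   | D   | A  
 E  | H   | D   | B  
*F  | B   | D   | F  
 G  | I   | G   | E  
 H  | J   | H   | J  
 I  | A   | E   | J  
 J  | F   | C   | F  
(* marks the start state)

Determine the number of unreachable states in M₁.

4

No path from F leads to E, G, H, I; the other 6 states are all reachable.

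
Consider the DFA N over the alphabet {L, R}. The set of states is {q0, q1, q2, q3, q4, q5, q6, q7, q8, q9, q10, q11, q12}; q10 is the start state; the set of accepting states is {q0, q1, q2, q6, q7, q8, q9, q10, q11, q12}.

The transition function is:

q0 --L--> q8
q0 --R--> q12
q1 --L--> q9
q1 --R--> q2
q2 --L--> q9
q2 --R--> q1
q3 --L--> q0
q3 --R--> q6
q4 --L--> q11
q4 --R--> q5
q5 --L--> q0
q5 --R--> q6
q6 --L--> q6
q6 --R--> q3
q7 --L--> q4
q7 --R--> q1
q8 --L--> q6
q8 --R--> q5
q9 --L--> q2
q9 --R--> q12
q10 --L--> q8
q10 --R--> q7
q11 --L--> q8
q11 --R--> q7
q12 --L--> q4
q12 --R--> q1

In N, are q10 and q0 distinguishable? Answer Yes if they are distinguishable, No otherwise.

Every state is reachable, so we keep all 13.
Initial partition by acceptance: {q0,q1,q2,q6,q7,q8,q9,q10,q11,q12} | {q3,q4,q5}.
On input L, block {q0,q1,q2,q6,q7,q8,q9,q10,q11,q12} splits into {q0,q1,q2,q6,q8,q9,q10,q11} and {q7,q12}.
On input R, block {q0,q1,q2,q6,q8,q9,q10,q11} splits into {q0,q9,q10,q11} and {q1,q2} and {q6,q8}.
Split {q0,q9,q10,q11} by δ(·,L) → {q0,q10,q11} and {q9}.
Split {q3,q4,q5} by δ(·,R) → {q3,q5} and {q4}.
Stable partition: {q0,q10,q11} | {q3,q5} | {q7,q12} | {q1,q2} | {q6,q8} | {q9} | {q4} — 7 equivalence classes.
q10 and q0 lie in the same block of the stable partition, so they are equivalent — no string distinguishes them.

No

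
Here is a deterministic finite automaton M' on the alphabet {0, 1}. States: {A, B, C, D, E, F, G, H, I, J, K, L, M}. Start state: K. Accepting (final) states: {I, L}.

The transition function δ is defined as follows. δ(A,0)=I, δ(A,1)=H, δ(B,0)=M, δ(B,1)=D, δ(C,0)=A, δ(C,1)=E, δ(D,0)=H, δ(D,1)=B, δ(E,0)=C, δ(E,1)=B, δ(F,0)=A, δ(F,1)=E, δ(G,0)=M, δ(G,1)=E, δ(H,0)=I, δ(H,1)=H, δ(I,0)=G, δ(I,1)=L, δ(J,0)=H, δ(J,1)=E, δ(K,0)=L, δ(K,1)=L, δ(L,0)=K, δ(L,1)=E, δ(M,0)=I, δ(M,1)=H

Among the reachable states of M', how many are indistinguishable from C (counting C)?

Reachable states from the start: {A,B,C,D,E,G,H,I,K,L,M}. Unreachable: {F,J} — drop them.
Start with accepting vs non-accepting: {I,L} | {A,B,C,D,E,G,H,K,M}.
On input 1, block {I,L} splits into {I} and {L}.
Split {A,B,C,D,E,G,H,K,M} by δ(·,0) → {B,C,D,E,G} and {A,H,M} and {K}.
Refine {B,C,D,E,G} on symbol 0: members go to different blocks, giving {B,C,D,G} and {E}.
Refine {B,C,D,G} on symbol 1: members go to different blocks, giving {B,D} and {C,G}.
The partition is now stable with 7 blocks: {I} | {B,D} | {L} | {A,H,M} | {K} | {E} | {C,G}.
The equivalence class containing C is {C,G}, of size 2.

2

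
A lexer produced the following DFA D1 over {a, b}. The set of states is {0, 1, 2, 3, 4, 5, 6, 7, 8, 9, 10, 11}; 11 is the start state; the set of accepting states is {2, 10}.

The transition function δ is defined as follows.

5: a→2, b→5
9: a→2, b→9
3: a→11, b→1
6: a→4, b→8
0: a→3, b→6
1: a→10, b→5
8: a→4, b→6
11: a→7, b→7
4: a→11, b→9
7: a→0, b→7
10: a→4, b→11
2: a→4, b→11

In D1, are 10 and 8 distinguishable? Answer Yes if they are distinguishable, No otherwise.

All states are reachable from the start state.
Start with accepting vs non-accepting: {2,10} | {0,1,3,4,5,6,7,8,9,11}.
Split {0,1,3,4,5,6,7,8,9,11} by δ(·,a) → {0,3,4,6,7,8,11} and {1,5,9}.
On input b, block {0,3,4,6,7,8,11} splits into {0,6,7,8,11} and {3,4}.
Refine {0,6,7,8,11} on symbol a: members go to different blocks, giving {0,6,8} and {7,11}.
Split {7,11} by δ(·,a) → {7} and {11}.
Stable partition: {2,10} | {0,6,8} | {1,5,9} | {3,4} | {7} | {11} — 6 equivalence classes.
10 and 8 end up in different blocks, so they are distinguishable. For instance, the string 'ε' is accepted from only 10.

Yes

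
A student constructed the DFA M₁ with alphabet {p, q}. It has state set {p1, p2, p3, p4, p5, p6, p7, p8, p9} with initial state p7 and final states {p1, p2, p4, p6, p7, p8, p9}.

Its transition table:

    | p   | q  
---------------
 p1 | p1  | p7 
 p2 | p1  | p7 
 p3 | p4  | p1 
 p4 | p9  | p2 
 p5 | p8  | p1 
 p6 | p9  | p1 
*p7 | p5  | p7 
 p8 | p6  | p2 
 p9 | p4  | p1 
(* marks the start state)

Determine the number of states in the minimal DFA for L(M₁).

Reachable states from the start: {p1,p2,p4,p5,p6,p7,p8,p9}. Unreachable: {p3} — drop them.
Initial partition by acceptance: {p1,p2,p4,p6,p7,p8,p9} | {p5}.
Refine {p1,p2,p4,p6,p7,p8,p9} on symbol p: members go to different blocks, giving {p1,p2,p4,p6,p8,p9} and {p7}.
Refine {p1,p2,p4,p6,p8,p9} on symbol q: members go to different blocks, giving {p4,p6,p8,p9} and {p1,p2}.
No further refinement is possible. Final partition (4 blocks): {p4,p6,p8,p9} | {p5} | {p7} | {p1,p2}.

4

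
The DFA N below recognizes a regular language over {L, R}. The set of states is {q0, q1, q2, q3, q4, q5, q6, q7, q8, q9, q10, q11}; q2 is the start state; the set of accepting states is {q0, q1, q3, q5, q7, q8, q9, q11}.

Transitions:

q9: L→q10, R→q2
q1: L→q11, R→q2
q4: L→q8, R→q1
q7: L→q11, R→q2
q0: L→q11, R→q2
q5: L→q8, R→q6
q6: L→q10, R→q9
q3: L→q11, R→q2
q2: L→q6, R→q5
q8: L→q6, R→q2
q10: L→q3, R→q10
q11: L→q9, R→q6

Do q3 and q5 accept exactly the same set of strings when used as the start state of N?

First remove the unreachable states {q0,q1,q4,q7}; 8 states remain.
Start with accepting vs non-accepting: {q3,q5,q8,q9,q11} | {q2,q6,q10}.
Split {q3,q5,q8,q9,q11} by δ(·,L) → {q3,q5,q11} and {q8,q9}.
Refine {q3,q5,q11} on symbol L: members go to different blocks, giving {q5,q11} and {q3}.
Refine {q2,q6,q10} on symbol L: members go to different blocks, giving {q2,q6} and {q10}.
On input L, block {q2,q6} splits into {q2} and {q6}.
On input L, block {q8,q9} splits into {q8} and {q9}.
Refine {q5,q11} on symbol L: members go to different blocks, giving {q5} and {q11}.
Stable partition: {q5} | {q2} | {q8} | {q3} | {q10} | {q6} | {q9} | {q11} — 8 equivalence classes.
q3 and q5 end up in different blocks, so they are distinguishable. For instance, the string 'LL' is accepted from only q3.

No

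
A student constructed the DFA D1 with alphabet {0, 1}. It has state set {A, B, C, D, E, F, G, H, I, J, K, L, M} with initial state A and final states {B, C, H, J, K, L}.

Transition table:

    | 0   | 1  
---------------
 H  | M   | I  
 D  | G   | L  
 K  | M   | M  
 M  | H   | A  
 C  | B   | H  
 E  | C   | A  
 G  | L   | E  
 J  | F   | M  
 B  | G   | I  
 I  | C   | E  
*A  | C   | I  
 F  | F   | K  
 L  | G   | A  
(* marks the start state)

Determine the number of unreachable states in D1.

4

Starting at A and following transitions, the reachable set is {A, B, C, E, G, H, I, L, M}. That leaves D, F, J, K unreachable — 4 in total.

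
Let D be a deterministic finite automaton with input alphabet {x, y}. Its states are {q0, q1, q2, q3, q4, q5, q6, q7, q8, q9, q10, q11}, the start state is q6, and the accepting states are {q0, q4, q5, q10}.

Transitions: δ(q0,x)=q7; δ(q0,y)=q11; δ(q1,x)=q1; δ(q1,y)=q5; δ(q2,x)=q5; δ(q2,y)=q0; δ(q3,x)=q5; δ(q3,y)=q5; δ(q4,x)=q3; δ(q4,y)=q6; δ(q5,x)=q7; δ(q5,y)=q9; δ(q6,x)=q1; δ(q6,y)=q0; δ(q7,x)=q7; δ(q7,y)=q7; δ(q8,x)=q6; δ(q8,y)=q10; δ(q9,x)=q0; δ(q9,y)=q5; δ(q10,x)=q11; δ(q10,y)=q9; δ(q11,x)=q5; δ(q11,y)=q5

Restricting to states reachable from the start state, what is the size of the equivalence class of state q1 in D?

First remove the unreachable states {q2,q3,q4,q8,q10}; 7 states remain.
P0 = {q0,q5} | {q1,q6,q7,q9,q11}.
On input x, block {q1,q6,q7,q9,q11} splits into {q1,q6,q7} and {q9,q11}.
On input y, block {q1,q6,q7} splits into {q1,q6} and {q7}.
Stable partition: {q0,q5} | {q1,q6} | {q9,q11} | {q7} — 4 equivalence classes.
The equivalence class containing q1 is {q1,q6}, of size 2.

2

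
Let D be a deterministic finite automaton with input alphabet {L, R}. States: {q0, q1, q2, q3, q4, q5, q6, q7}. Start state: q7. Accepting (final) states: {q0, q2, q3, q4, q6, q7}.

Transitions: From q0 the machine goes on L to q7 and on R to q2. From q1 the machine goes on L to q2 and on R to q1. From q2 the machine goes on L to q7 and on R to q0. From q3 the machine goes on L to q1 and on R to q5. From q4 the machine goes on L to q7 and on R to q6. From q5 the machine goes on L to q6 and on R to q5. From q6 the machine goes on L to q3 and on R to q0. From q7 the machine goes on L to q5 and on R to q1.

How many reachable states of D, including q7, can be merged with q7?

2

States {q4} cannot be reached from the start state, so discard them.
P0 = {q0,q2,q3,q6,q7} | {q1,q5}.
On input L, block {q0,q2,q3,q6,q7} splits into {q0,q2,q6} and {q3,q7}.
No further refinement is possible. Final partition (3 blocks): {q0,q2,q6} | {q1,q5} | {q3,q7}.
The equivalence class containing q7 is {q3,q7}, of size 2.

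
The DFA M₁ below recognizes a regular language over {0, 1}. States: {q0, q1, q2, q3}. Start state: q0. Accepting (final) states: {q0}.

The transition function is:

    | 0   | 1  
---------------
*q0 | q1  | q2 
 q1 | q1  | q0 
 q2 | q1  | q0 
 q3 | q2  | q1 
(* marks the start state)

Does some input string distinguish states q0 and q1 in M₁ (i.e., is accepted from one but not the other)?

Yes

First remove the unreachable states {q3}; 3 states remain.
Start with accepting vs non-accepting: {q0} | {q1,q2}.
No further refinement is possible. Final partition (2 blocks): {q0} | {q1,q2}.
q0 and q1 end up in different blocks, so they are distinguishable. For instance, the string 'ε' is accepted from only q0.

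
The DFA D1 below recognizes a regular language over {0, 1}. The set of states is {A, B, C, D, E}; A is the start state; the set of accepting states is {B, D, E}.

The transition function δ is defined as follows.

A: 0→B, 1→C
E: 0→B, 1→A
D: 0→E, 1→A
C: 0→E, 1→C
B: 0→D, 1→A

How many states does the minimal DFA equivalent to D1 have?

Every state is reachable, so we keep all 5.
Initial partition by acceptance: {B,D,E} | {A,C}.
No further refinement is possible. Final partition (2 blocks): {B,D,E} | {A,C}.

2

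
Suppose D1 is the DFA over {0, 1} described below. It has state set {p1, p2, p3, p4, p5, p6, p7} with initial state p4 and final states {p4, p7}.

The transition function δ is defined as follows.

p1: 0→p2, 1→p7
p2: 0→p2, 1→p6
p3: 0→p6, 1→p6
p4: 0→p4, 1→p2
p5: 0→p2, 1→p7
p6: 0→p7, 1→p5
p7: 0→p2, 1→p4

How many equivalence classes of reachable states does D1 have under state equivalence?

5

Reachable states from the start: {p2,p4,p5,p6,p7}. Unreachable: {p1,p3} — drop them.
Initial partition by acceptance: {p4,p7} | {p2,p5,p6}.
Split {p4,p7} by δ(·,0) → {p4} and {p7}.
Refine {p2,p5,p6} on symbol 0: members go to different blocks, giving {p2,p5} and {p6}.
On input 1, block {p2,p5} splits into {p2} and {p5}.
No further refinement is possible. Final partition (5 blocks): {p4} | {p2} | {p7} | {p6} | {p5}.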